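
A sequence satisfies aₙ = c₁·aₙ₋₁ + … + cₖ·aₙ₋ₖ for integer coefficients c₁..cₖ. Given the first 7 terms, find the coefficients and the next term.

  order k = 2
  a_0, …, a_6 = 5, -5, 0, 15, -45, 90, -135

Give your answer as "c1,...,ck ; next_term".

  a_2 = -3·-5 + -3·5 = 0
  a_3 = -3·0 + -3·-5 = 15
  a_4 = -3·15 + -3·0 = -45
  a_5 = -3·-45 + -3·15 = 90
  a_6 = -3·90 + -3·-45 = -135
  a_7 = -3·-135 + -3·90 = 135

-3,-3 ; 135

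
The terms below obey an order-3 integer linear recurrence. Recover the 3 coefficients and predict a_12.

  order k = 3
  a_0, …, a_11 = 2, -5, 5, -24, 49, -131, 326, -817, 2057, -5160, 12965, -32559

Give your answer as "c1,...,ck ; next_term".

-1,3,-2 ; 81774

  a_3 = -1·5 + 3·-5 + -2·2 = -24
  a_4 = -1·-24 + 3·5 + -2·-5 = 49
  a_5 = -1·49 + 3·-24 + -2·5 = -131
  a_6 = -1·-131 + 3·49 + -2·-24 = 326
  a_7 = -1·326 + 3·-131 + -2·49 = -817
  a_8 = -1·-817 + 3·326 + -2·-131 = 2057
  a_9 = -1·2057 + 3·-817 + -2·326 = -5160
  a_10 = -1·-5160 + 3·2057 + -2·-817 = 12965
  a_11 = -1·12965 + 3·-5160 + -2·2057 = -32559
  a_12 = -1·-32559 + 3·12965 + -2·-5160 = 81774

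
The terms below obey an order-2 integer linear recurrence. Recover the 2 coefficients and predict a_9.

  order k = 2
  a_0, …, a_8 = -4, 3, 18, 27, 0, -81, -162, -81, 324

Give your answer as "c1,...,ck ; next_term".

2,-3 ; 891

  a_2 = 2·3 + -3·-4 = 18
  a_3 = 2·18 + -3·3 = 27
  a_4 = 2·27 + -3·18 = 0
  a_5 = 2·0 + -3·27 = -81
  a_6 = 2·-81 + -3·0 = -162
  a_7 = 2·-162 + -3·-81 = -81
  a_8 = 2·-81 + -3·-162 = 324
  a_9 = 2·324 + -3·-81 = 891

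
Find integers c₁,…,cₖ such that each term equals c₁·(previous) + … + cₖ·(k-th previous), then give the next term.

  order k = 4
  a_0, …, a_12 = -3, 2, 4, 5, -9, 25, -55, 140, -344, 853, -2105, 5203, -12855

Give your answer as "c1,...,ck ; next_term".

  a_4 = -2·5 + 1·4 + 0·2 + 1·-3 = -9
  a_5 = -2·-9 + 1·5 + 0·4 + 1·2 = 25
  a_6 = -2·25 + 1·-9 + 0·5 + 1·4 = -55
  a_7 = -2·-55 + 1·25 + 0·-9 + 1·5 = 140
  a_8 = -2·140 + 1·-55 + 0·25 + 1·-9 = -344
  a_9 = -2·-344 + 1·140 + 0·-55 + 1·25 = 853
  a_10 = -2·853 + 1·-344 + 0·140 + 1·-55 = -2105
  a_11 = -2·-2105 + 1·853 + 0·-344 + 1·140 = 5203
  a_12 = -2·5203 + 1·-2105 + 0·853 + 1·-344 = -12855
  a_13 = -2·-12855 + 1·5203 + 0·-2105 + 1·853 = 31766

-2,1,0,1 ; 31766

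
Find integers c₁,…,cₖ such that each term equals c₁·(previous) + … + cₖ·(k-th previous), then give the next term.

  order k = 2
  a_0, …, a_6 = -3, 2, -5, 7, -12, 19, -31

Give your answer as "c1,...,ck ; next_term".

-1,1 ; 50

  a_2 = -1·2 + 1·-3 = -5
  a_3 = -1·-5 + 1·2 = 7
  a_4 = -1·7 + 1·-5 = -12
  a_5 = -1·-12 + 1·7 = 19
  a_6 = -1·19 + 1·-12 = -31
  a_7 = -1·-31 + 1·19 = 50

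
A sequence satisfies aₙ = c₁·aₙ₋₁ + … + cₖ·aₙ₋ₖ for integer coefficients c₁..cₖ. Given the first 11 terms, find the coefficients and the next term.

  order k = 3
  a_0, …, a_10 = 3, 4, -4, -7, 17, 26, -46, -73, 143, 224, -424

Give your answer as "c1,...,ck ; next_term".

  a_3 = 1·-4 + -3·4 + 3·3 = -7
  a_4 = 1·-7 + -3·-4 + 3·4 = 17
  a_5 = 1·17 + -3·-7 + 3·-4 = 26
  a_6 = 1·26 + -3·17 + 3·-7 = -46
  a_7 = 1·-46 + -3·26 + 3·17 = -73
  a_8 = 1·-73 + -3·-46 + 3·26 = 143
  a_9 = 1·143 + -3·-73 + 3·-46 = 224
  a_10 = 1·224 + -3·143 + 3·-73 = -424
  a_11 = 1·-424 + -3·224 + 3·143 = -667

1,-3,3 ; -667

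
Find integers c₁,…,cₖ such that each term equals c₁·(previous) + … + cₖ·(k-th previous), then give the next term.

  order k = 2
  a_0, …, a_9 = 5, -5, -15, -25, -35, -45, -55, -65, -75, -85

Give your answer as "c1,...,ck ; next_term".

  a_2 = 2·-5 + -1·5 = -15
  a_3 = 2·-15 + -1·-5 = -25
  a_4 = 2·-25 + -1·-15 = -35
  a_5 = 2·-35 + -1·-25 = -45
  a_6 = 2·-45 + -1·-35 = -55
  a_7 = 2·-55 + -1·-45 = -65
  a_8 = 2·-65 + -1·-55 = -75
  a_9 = 2·-75 + -1·-65 = -85
  a_10 = 2·-85 + -1·-75 = -95

2,-1 ; -95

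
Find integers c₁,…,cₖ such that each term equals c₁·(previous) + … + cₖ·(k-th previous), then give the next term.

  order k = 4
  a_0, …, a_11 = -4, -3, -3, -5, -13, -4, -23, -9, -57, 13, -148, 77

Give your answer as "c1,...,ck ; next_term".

-1,1,1,3 ; -383

  a_4 = -1·-5 + 1·-3 + 1·-3 + 3·-4 = -13
  a_5 = -1·-13 + 1·-5 + 1·-3 + 3·-3 = -4
  a_6 = -1·-4 + 1·-13 + 1·-5 + 3·-3 = -23
  a_7 = -1·-23 + 1·-4 + 1·-13 + 3·-5 = -9
  a_8 = -1·-9 + 1·-23 + 1·-4 + 3·-13 = -57
  a_9 = -1·-57 + 1·-9 + 1·-23 + 3·-4 = 13
  a_10 = -1·13 + 1·-57 + 1·-9 + 3·-23 = -148
  a_11 = -1·-148 + 1·13 + 1·-57 + 3·-9 = 77
  a_12 = -1·77 + 1·-148 + 1·13 + 3·-57 = -383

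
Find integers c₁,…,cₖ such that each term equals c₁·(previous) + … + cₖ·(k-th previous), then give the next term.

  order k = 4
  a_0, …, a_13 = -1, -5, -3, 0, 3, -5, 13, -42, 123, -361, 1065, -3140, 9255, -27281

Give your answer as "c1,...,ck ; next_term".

-2,2,-2,1 ; 80417

  a_4 = -2·0 + 2·-3 + -2·-5 + 1·-1 = 3
  a_5 = -2·3 + 2·0 + -2·-3 + 1·-5 = -5
  a_6 = -2·-5 + 2·3 + -2·0 + 1·-3 = 13
  a_7 = -2·13 + 2·-5 + -2·3 + 1·0 = -42
  a_8 = -2·-42 + 2·13 + -2·-5 + 1·3 = 123
  a_9 = -2·123 + 2·-42 + -2·13 + 1·-5 = -361
  a_10 = -2·-361 + 2·123 + -2·-42 + 1·13 = 1065
  a_11 = -2·1065 + 2·-361 + -2·123 + 1·-42 = -3140
  a_12 = -2·-3140 + 2·1065 + -2·-361 + 1·123 = 9255
  a_13 = -2·9255 + 2·-3140 + -2·1065 + 1·-361 = -27281
  a_14 = -2·-27281 + 2·9255 + -2·-3140 + 1·1065 = 80417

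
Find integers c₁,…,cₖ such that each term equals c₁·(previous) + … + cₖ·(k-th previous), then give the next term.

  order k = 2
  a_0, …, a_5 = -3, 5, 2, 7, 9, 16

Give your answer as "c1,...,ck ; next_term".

  a_2 = 1·5 + 1·-3 = 2
  a_3 = 1·2 + 1·5 = 7
  a_4 = 1·7 + 1·2 = 9
  a_5 = 1·9 + 1·7 = 16
  a_6 = 1·16 + 1·9 = 25

1,1 ; 25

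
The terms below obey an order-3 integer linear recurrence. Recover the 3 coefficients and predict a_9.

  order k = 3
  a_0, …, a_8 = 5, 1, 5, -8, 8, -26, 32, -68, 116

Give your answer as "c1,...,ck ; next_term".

  a_3 = 0·5 + 2·1 + -2·5 = -8
  a_4 = 0·-8 + 2·5 + -2·1 = 8
  a_5 = 0·8 + 2·-8 + -2·5 = -26
  a_6 = 0·-26 + 2·8 + -2·-8 = 32
  a_7 = 0·32 + 2·-26 + -2·8 = -68
  a_8 = 0·-68 + 2·32 + -2·-26 = 116
  a_9 = 0·116 + 2·-68 + -2·32 = -200

0,2,-2 ; -200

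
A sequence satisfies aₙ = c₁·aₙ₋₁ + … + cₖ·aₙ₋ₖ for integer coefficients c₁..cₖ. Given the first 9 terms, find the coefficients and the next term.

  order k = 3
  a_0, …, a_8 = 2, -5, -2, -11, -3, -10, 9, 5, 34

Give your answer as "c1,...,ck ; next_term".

1,1,-2 ; 21

  a_3 = 1·-2 + 1·-5 + -2·2 = -11
  a_4 = 1·-11 + 1·-2 + -2·-5 = -3
  a_5 = 1·-3 + 1·-11 + -2·-2 = -10
  a_6 = 1·-10 + 1·-3 + -2·-11 = 9
  a_7 = 1·9 + 1·-10 + -2·-3 = 5
  a_8 = 1·5 + 1·9 + -2·-10 = 34
  a_9 = 1·34 + 1·5 + -2·9 = 21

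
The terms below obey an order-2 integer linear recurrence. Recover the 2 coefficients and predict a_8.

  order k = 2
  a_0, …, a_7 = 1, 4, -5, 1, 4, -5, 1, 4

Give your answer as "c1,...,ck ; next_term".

  a_2 = -1·4 + -1·1 = -5
  a_3 = -1·-5 + -1·4 = 1
  a_4 = -1·1 + -1·-5 = 4
  a_5 = -1·4 + -1·1 = -5
  a_6 = -1·-5 + -1·4 = 1
  a_7 = -1·1 + -1·-5 = 4
  a_8 = -1·4 + -1·1 = -5

-1,-1 ; -5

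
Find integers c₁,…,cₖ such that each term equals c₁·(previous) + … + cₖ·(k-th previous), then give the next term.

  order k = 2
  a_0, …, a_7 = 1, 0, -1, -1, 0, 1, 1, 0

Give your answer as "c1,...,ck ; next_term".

  a_2 = 1·0 + -1·1 = -1
  a_3 = 1·-1 + -1·0 = -1
  a_4 = 1·-1 + -1·-1 = 0
  a_5 = 1·0 + -1·-1 = 1
  a_6 = 1·1 + -1·0 = 1
  a_7 = 1·1 + -1·1 = 0
  a_8 = 1·0 + -1·1 = -1

1,-1 ; -1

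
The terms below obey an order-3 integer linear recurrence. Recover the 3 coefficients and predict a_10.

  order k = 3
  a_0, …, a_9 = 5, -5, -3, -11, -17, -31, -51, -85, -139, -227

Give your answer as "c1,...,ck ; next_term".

2,0,-1 ; -369

  a_3 = 2·-3 + 0·-5 + -1·5 = -11
  a_4 = 2·-11 + 0·-3 + -1·-5 = -17
  a_5 = 2·-17 + 0·-11 + -1·-3 = -31
  a_6 = 2·-31 + 0·-17 + -1·-11 = -51
  a_7 = 2·-51 + 0·-31 + -1·-17 = -85
  a_8 = 2·-85 + 0·-51 + -1·-31 = -139
  a_9 = 2·-139 + 0·-85 + -1·-51 = -227
  a_10 = 2·-227 + 0·-139 + -1·-85 = -369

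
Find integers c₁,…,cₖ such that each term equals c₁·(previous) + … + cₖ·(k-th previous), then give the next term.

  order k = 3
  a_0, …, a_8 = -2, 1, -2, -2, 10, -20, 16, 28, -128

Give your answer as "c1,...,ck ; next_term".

-2,-2,2 ; 232

  a_3 = -2·-2 + -2·1 + 2·-2 = -2
  a_4 = -2·-2 + -2·-2 + 2·1 = 10
  a_5 = -2·10 + -2·-2 + 2·-2 = -20
  a_6 = -2·-20 + -2·10 + 2·-2 = 16
  a_7 = -2·16 + -2·-20 + 2·10 = 28
  a_8 = -2·28 + -2·16 + 2·-20 = -128
  a_9 = -2·-128 + -2·28 + 2·16 = 232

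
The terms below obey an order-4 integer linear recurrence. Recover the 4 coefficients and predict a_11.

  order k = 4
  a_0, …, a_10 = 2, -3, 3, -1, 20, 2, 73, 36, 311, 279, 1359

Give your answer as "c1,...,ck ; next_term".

  a_4 = 1·-1 + 3·3 + -2·-3 + 3·2 = 20
  a_5 = 1·20 + 3·-1 + -2·3 + 3·-3 = 2
  a_6 = 1·2 + 3·20 + -2·-1 + 3·3 = 73
  a_7 = 1·73 + 3·2 + -2·20 + 3·-1 = 36
  a_8 = 1·36 + 3·73 + -2·2 + 3·20 = 311
  a_9 = 1·311 + 3·36 + -2·73 + 3·2 = 279
  a_10 = 1·279 + 3·311 + -2·36 + 3·73 = 1359
  a_11 = 1·1359 + 3·279 + -2·311 + 3·36 = 1682

1,3,-2,3 ; 1682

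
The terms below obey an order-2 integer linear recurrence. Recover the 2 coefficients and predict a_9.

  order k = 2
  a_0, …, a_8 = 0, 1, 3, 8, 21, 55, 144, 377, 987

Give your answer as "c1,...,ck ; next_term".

3,-1 ; 2584

  a_2 = 3·1 + -1·0 = 3
  a_3 = 3·3 + -1·1 = 8
  a_4 = 3·8 + -1·3 = 21
  a_5 = 3·21 + -1·8 = 55
  a_6 = 3·55 + -1·21 = 144
  a_7 = 3·144 + -1·55 = 377
  a_8 = 3·377 + -1·144 = 987
  a_9 = 3·987 + -1·377 = 2584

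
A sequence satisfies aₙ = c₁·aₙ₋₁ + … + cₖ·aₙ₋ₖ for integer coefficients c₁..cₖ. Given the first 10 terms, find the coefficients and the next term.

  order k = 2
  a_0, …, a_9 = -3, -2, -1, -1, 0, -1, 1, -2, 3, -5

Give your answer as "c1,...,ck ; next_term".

  a_2 = -1·-2 + 1·-3 = -1
  a_3 = -1·-1 + 1·-2 = -1
  a_4 = -1·-1 + 1·-1 = 0
  a_5 = -1·0 + 1·-1 = -1
  a_6 = -1·-1 + 1·0 = 1
  a_7 = -1·1 + 1·-1 = -2
  a_8 = -1·-2 + 1·1 = 3
  a_9 = -1·3 + 1·-2 = -5
  a_10 = -1·-5 + 1·3 = 8

-1,1 ; 8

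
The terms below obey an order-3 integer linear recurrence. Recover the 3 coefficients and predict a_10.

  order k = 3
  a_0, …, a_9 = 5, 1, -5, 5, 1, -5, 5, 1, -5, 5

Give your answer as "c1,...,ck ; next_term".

  a_3 = 0·-5 + 0·1 + 1·5 = 5
  a_4 = 0·5 + 0·-5 + 1·1 = 1
  a_5 = 0·1 + 0·5 + 1·-5 = -5
  a_6 = 0·-5 + 0·1 + 1·5 = 5
  a_7 = 0·5 + 0·-5 + 1·1 = 1
  a_8 = 0·1 + 0·5 + 1·-5 = -5
  a_9 = 0·-5 + 0·1 + 1·5 = 5
  a_10 = 0·5 + 0·-5 + 1·1 = 1

0,0,1 ; 1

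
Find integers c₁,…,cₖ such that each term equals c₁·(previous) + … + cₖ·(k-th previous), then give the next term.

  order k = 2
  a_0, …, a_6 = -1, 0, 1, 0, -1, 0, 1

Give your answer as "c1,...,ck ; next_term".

  a_2 = 0·0 + -1·-1 = 1
  a_3 = 0·1 + -1·0 = 0
  a_4 = 0·0 + -1·1 = -1
  a_5 = 0·-1 + -1·0 = 0
  a_6 = 0·0 + -1·-1 = 1
  a_7 = 0·1 + -1·0 = 0

0,-1 ; 0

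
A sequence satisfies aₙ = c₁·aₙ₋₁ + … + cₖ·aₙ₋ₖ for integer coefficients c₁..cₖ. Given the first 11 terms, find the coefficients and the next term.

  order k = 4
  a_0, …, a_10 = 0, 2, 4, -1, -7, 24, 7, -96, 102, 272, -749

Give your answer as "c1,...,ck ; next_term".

-1,-3,2,3 ; -151

  a_4 = -1·-1 + -3·4 + 2·2 + 3·0 = -7
  a_5 = -1·-7 + -3·-1 + 2·4 + 3·2 = 24
  a_6 = -1·24 + -3·-7 + 2·-1 + 3·4 = 7
  a_7 = -1·7 + -3·24 + 2·-7 + 3·-1 = -96
  a_8 = -1·-96 + -3·7 + 2·24 + 3·-7 = 102
  a_9 = -1·102 + -3·-96 + 2·7 + 3·24 = 272
  a_10 = -1·272 + -3·102 + 2·-96 + 3·7 = -749
  a_11 = -1·-749 + -3·272 + 2·102 + 3·-96 = -151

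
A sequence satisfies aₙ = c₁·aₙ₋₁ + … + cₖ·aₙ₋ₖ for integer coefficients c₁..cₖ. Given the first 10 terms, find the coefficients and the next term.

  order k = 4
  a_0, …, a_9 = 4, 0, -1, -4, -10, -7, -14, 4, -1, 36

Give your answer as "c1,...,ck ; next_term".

  a_4 = 0·-4 + 2·-1 + -1·0 + -2·4 = -10
  a_5 = 0·-10 + 2·-4 + -1·-1 + -2·0 = -7
  a_6 = 0·-7 + 2·-10 + -1·-4 + -2·-1 = -14
  a_7 = 0·-14 + 2·-7 + -1·-10 + -2·-4 = 4
  a_8 = 0·4 + 2·-14 + -1·-7 + -2·-10 = -1
  a_9 = 0·-1 + 2·4 + -1·-14 + -2·-7 = 36
  a_10 = 0·36 + 2·-1 + -1·4 + -2·-14 = 22

0,2,-1,-2 ; 22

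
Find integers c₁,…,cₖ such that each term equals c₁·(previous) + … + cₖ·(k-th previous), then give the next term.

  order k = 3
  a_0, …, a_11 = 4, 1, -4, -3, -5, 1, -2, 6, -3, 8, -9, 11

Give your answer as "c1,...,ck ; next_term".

  a_3 = 0·-4 + 1·1 + -1·4 = -3
  a_4 = 0·-3 + 1·-4 + -1·1 = -5
  a_5 = 0·-5 + 1·-3 + -1·-4 = 1
  a_6 = 0·1 + 1·-5 + -1·-3 = -2
  a_7 = 0·-2 + 1·1 + -1·-5 = 6
  a_8 = 0·6 + 1·-2 + -1·1 = -3
  a_9 = 0·-3 + 1·6 + -1·-2 = 8
  a_10 = 0·8 + 1·-3 + -1·6 = -9
  a_11 = 0·-9 + 1·8 + -1·-3 = 11
  a_12 = 0·11 + 1·-9 + -1·8 = -17

0,1,-1 ; -17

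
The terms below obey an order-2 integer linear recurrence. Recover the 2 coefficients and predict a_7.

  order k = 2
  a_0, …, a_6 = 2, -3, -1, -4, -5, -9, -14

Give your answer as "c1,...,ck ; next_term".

  a_2 = 1·-3 + 1·2 = -1
  a_3 = 1·-1 + 1·-3 = -4
  a_4 = 1·-4 + 1·-1 = -5
  a_5 = 1·-5 + 1·-4 = -9
  a_6 = 1·-9 + 1·-5 = -14
  a_7 = 1·-14 + 1·-9 = -23

1,1 ; -23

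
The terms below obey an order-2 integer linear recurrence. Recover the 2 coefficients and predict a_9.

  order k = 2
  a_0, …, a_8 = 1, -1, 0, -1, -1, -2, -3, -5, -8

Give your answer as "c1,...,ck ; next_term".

1,1 ; -13

  a_2 = 1·-1 + 1·1 = 0
  a_3 = 1·0 + 1·-1 = -1
  a_4 = 1·-1 + 1·0 = -1
  a_5 = 1·-1 + 1·-1 = -2
  a_6 = 1·-2 + 1·-1 = -3
  a_7 = 1·-3 + 1·-2 = -5
  a_8 = 1·-5 + 1·-3 = -8
  a_9 = 1·-8 + 1·-5 = -13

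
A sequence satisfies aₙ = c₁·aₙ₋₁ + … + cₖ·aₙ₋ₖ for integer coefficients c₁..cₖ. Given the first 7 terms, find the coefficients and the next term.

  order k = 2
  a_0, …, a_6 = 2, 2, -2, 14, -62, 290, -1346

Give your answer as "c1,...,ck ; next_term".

-4,3 ; 6254

  a_2 = -4·2 + 3·2 = -2
  a_3 = -4·-2 + 3·2 = 14
  a_4 = -4·14 + 3·-2 = -62
  a_5 = -4·-62 + 3·14 = 290
  a_6 = -4·290 + 3·-62 = -1346
  a_7 = -4·-1346 + 3·290 = 6254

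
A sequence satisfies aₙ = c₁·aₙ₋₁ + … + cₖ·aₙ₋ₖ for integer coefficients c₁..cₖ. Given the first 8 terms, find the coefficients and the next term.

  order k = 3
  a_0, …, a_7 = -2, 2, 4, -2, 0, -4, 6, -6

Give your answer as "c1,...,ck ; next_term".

  a_3 = -1·4 + 0·2 + -1·-2 = -2
  a_4 = -1·-2 + 0·4 + -1·2 = 0
  a_5 = -1·0 + 0·-2 + -1·4 = -4
  a_6 = -1·-4 + 0·0 + -1·-2 = 6
  a_7 = -1·6 + 0·-4 + -1·0 = -6
  a_8 = -1·-6 + 0·6 + -1·-4 = 10

-1,0,-1 ; 10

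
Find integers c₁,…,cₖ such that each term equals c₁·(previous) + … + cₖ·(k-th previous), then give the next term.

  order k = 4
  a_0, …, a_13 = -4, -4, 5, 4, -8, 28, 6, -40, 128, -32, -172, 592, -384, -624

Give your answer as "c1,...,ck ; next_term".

0,0,4,-2 ; 2712

  a_4 = 0·4 + 0·5 + 4·-4 + -2·-4 = -8
  a_5 = 0·-8 + 0·4 + 4·5 + -2·-4 = 28
  a_6 = 0·28 + 0·-8 + 4·4 + -2·5 = 6
  a_7 = 0·6 + 0·28 + 4·-8 + -2·4 = -40
  a_8 = 0·-40 + 0·6 + 4·28 + -2·-8 = 128
  a_9 = 0·128 + 0·-40 + 4·6 + -2·28 = -32
  a_10 = 0·-32 + 0·128 + 4·-40 + -2·6 = -172
  a_11 = 0·-172 + 0·-32 + 4·128 + -2·-40 = 592
  a_12 = 0·592 + 0·-172 + 4·-32 + -2·128 = -384
  a_13 = 0·-384 + 0·592 + 4·-172 + -2·-32 = -624
  a_14 = 0·-624 + 0·-384 + 4·592 + -2·-172 = 2712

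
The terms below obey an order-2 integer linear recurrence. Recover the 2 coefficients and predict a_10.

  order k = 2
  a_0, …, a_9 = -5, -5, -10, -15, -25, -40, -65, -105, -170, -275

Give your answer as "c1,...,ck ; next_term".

  a_2 = 1·-5 + 1·-5 = -10
  a_3 = 1·-10 + 1·-5 = -15
  a_4 = 1·-15 + 1·-10 = -25
  a_5 = 1·-25 + 1·-15 = -40
  a_6 = 1·-40 + 1·-25 = -65
  a_7 = 1·-65 + 1·-40 = -105
  a_8 = 1·-105 + 1·-65 = -170
  a_9 = 1·-170 + 1·-105 = -275
  a_10 = 1·-275 + 1·-170 = -445

1,1 ; -445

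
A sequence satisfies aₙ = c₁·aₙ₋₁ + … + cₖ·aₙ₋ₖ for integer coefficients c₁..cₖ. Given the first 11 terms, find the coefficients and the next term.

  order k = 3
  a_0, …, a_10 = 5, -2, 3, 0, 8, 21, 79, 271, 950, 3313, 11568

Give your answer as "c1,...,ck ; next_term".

3,2,-1 ; 40380

  a_3 = 3·3 + 2·-2 + -1·5 = 0
  a_4 = 3·0 + 2·3 + -1·-2 = 8
  a_5 = 3·8 + 2·0 + -1·3 = 21
  a_6 = 3·21 + 2·8 + -1·0 = 79
  a_7 = 3·79 + 2·21 + -1·8 = 271
  a_8 = 3·271 + 2·79 + -1·21 = 950
  a_9 = 3·950 + 2·271 + -1·79 = 3313
  a_10 = 3·3313 + 2·950 + -1·271 = 11568
  a_11 = 3·11568 + 2·3313 + -1·950 = 40380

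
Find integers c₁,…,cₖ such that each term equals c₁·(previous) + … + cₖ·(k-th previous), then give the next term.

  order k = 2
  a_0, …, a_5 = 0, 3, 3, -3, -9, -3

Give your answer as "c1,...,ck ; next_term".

  a_2 = 1·3 + -2·0 = 3
  a_3 = 1·3 + -2·3 = -3
  a_4 = 1·-3 + -2·3 = -9
  a_5 = 1·-9 + -2·-3 = -3
  a_6 = 1·-3 + -2·-9 = 15

1,-2 ; 15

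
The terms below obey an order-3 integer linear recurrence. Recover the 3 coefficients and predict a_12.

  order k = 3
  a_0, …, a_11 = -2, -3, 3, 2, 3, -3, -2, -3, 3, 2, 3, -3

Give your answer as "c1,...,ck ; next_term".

0,0,-1 ; -2

  a_3 = 0·3 + 0·-3 + -1·-2 = 2
  a_4 = 0·2 + 0·3 + -1·-3 = 3
  a_5 = 0·3 + 0·2 + -1·3 = -3
  a_6 = 0·-3 + 0·3 + -1·2 = -2
  a_7 = 0·-2 + 0·-3 + -1·3 = -3
  a_8 = 0·-3 + 0·-2 + -1·-3 = 3
  a_9 = 0·3 + 0·-3 + -1·-2 = 2
  a_10 = 0·2 + 0·3 + -1·-3 = 3
  a_11 = 0·3 + 0·2 + -1·3 = -3
  a_12 = 0·-3 + 0·3 + -1·2 = -2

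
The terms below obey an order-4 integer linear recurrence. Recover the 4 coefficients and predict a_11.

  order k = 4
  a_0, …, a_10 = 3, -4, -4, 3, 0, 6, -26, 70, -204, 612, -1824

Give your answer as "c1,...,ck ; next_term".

  a_4 = -2·3 + 2·-4 + -2·-4 + 2·3 = 0
  a_5 = -2·0 + 2·3 + -2·-4 + 2·-4 = 6
  a_6 = -2·6 + 2·0 + -2·3 + 2·-4 = -26
  a_7 = -2·-26 + 2·6 + -2·0 + 2·3 = 70
  a_8 = -2·70 + 2·-26 + -2·6 + 2·0 = -204
  a_9 = -2·-204 + 2·70 + -2·-26 + 2·6 = 612
  a_10 = -2·612 + 2·-204 + -2·70 + 2·-26 = -1824
  a_11 = -2·-1824 + 2·612 + -2·-204 + 2·70 = 5420

-2,2,-2,2 ; 5420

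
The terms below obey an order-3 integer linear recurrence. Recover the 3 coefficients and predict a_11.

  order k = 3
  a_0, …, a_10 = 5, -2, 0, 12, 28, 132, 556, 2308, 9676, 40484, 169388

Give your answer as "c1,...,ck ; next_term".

3,4,4 ; 708804

  a_3 = 3·0 + 4·-2 + 4·5 = 12
  a_4 = 3·12 + 4·0 + 4·-2 = 28
  a_5 = 3·28 + 4·12 + 4·0 = 132
  a_6 = 3·132 + 4·28 + 4·12 = 556
  a_7 = 3·556 + 4·132 + 4·28 = 2308
  a_8 = 3·2308 + 4·556 + 4·132 = 9676
  a_9 = 3·9676 + 4·2308 + 4·556 = 40484
  a_10 = 3·40484 + 4·9676 + 4·2308 = 169388
  a_11 = 3·169388 + 4·40484 + 4·9676 = 708804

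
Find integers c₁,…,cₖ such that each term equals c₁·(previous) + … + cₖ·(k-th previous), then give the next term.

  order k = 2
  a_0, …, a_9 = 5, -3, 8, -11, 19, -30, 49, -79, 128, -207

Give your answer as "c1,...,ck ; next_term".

-1,1 ; 335

  a_2 = -1·-3 + 1·5 = 8
  a_3 = -1·8 + 1·-3 = -11
  a_4 = -1·-11 + 1·8 = 19
  a_5 = -1·19 + 1·-11 = -30
  a_6 = -1·-30 + 1·19 = 49
  a_7 = -1·49 + 1·-30 = -79
  a_8 = -1·-79 + 1·49 = 128
  a_9 = -1·128 + 1·-79 = -207
  a_10 = -1·-207 + 1·128 = 335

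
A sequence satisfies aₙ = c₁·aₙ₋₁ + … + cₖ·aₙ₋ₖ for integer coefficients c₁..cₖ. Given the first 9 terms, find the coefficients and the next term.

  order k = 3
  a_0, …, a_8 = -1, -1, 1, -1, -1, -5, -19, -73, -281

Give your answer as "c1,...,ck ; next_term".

  a_3 = 3·1 + 3·-1 + 1·-1 = -1
  a_4 = 3·-1 + 3·1 + 1·-1 = -1
  a_5 = 3·-1 + 3·-1 + 1·1 = -5
  a_6 = 3·-5 + 3·-1 + 1·-1 = -19
  a_7 = 3·-19 + 3·-5 + 1·-1 = -73
  a_8 = 3·-73 + 3·-19 + 1·-5 = -281
  a_9 = 3·-281 + 3·-73 + 1·-19 = -1081

3,3,1 ; -1081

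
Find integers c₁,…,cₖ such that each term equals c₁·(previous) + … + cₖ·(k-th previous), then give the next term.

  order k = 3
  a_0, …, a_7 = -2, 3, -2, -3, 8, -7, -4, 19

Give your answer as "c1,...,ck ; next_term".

-1,-1,1 ; -22

  a_3 = -1·-2 + -1·3 + 1·-2 = -3
  a_4 = -1·-3 + -1·-2 + 1·3 = 8
  a_5 = -1·8 + -1·-3 + 1·-2 = -7
  a_6 = -1·-7 + -1·8 + 1·-3 = -4
  a_7 = -1·-4 + -1·-7 + 1·8 = 19
  a_8 = -1·19 + -1·-4 + 1·-7 = -22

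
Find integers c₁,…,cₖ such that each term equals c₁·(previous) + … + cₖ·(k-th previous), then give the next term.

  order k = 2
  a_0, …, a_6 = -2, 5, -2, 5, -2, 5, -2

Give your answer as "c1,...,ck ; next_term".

0,1 ; 5

  a_2 = 0·5 + 1·-2 = -2
  a_3 = 0·-2 + 1·5 = 5
  a_4 = 0·5 + 1·-2 = -2
  a_5 = 0·-2 + 1·5 = 5
  a_6 = 0·5 + 1·-2 = -2
  a_7 = 0·-2 + 1·5 = 5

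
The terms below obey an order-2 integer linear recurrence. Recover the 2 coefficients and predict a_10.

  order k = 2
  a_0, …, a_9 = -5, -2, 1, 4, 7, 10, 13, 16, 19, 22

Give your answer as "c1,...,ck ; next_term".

2,-1 ; 25

  a_2 = 2·-2 + -1·-5 = 1
  a_3 = 2·1 + -1·-2 = 4
  a_4 = 2·4 + -1·1 = 7
  a_5 = 2·7 + -1·4 = 10
  a_6 = 2·10 + -1·7 = 13
  a_7 = 2·13 + -1·10 = 16
  a_8 = 2·16 + -1·13 = 19
  a_9 = 2·19 + -1·16 = 22
  a_10 = 2·22 + -1·19 = 25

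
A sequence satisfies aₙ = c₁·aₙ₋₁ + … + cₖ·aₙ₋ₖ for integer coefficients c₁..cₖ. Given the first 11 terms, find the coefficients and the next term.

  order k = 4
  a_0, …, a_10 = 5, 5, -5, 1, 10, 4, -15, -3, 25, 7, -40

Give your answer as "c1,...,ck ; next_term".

  a_4 = 0·1 + -1·-5 + 0·5 + 1·5 = 10
  a_5 = 0·10 + -1·1 + 0·-5 + 1·5 = 4
  a_6 = 0·4 + -1·10 + 0·1 + 1·-5 = -15
  a_7 = 0·-15 + -1·4 + 0·10 + 1·1 = -3
  a_8 = 0·-3 + -1·-15 + 0·4 + 1·10 = 25
  a_9 = 0·25 + -1·-3 + 0·-15 + 1·4 = 7
  a_10 = 0·7 + -1·25 + 0·-3 + 1·-15 = -40
  a_11 = 0·-40 + -1·7 + 0·25 + 1·-3 = -10

0,-1,0,1 ; -10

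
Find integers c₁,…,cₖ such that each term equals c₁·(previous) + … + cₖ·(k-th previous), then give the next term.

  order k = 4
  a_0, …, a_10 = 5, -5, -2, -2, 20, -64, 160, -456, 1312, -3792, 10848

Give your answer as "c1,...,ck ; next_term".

-2,2,0,4 ; -31104

  a_4 = -2·-2 + 2·-2 + 0·-5 + 4·5 = 20
  a_5 = -2·20 + 2·-2 + 0·-2 + 4·-5 = -64
  a_6 = -2·-64 + 2·20 + 0·-2 + 4·-2 = 160
  a_7 = -2·160 + 2·-64 + 0·20 + 4·-2 = -456
  a_8 = -2·-456 + 2·160 + 0·-64 + 4·20 = 1312
  a_9 = -2·1312 + 2·-456 + 0·160 + 4·-64 = -3792
  a_10 = -2·-3792 + 2·1312 + 0·-456 + 4·160 = 10848
  a_11 = -2·10848 + 2·-3792 + 0·1312 + 4·-456 = -31104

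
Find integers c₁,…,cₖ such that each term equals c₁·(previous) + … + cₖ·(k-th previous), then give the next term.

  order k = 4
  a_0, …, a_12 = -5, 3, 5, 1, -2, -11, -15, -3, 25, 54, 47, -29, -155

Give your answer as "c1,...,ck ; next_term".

1,-1,-1,-1 ; -227

  a_4 = 1·1 + -1·5 + -1·3 + -1·-5 = -2
  a_5 = 1·-2 + -1·1 + -1·5 + -1·3 = -11
  a_6 = 1·-11 + -1·-2 + -1·1 + -1·5 = -15
  a_7 = 1·-15 + -1·-11 + -1·-2 + -1·1 = -3
  a_8 = 1·-3 + -1·-15 + -1·-11 + -1·-2 = 25
  a_9 = 1·25 + -1·-3 + -1·-15 + -1·-11 = 54
  a_10 = 1·54 + -1·25 + -1·-3 + -1·-15 = 47
  a_11 = 1·47 + -1·54 + -1·25 + -1·-3 = -29
  a_12 = 1·-29 + -1·47 + -1·54 + -1·25 = -155
  a_13 = 1·-155 + -1·-29 + -1·47 + -1·54 = -227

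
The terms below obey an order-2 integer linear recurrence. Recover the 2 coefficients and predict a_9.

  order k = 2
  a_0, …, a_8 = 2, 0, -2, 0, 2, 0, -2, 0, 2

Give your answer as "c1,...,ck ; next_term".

  a_2 = 0·0 + -1·2 = -2
  a_3 = 0·-2 + -1·0 = 0
  a_4 = 0·0 + -1·-2 = 2
  a_5 = 0·2 + -1·0 = 0
  a_6 = 0·0 + -1·2 = -2
  a_7 = 0·-2 + -1·0 = 0
  a_8 = 0·0 + -1·-2 = 2
  a_9 = 0·2 + -1·0 = 0

0,-1 ; 0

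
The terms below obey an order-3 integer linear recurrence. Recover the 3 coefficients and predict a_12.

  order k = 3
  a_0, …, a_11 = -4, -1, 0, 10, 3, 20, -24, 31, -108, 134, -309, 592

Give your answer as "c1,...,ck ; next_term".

0,2,-3 ; -1020

  a_3 = 0·0 + 2·-1 + -3·-4 = 10
  a_4 = 0·10 + 2·0 + -3·-1 = 3
  a_5 = 0·3 + 2·10 + -3·0 = 20
  a_6 = 0·20 + 2·3 + -3·10 = -24
  a_7 = 0·-24 + 2·20 + -3·3 = 31
  a_8 = 0·31 + 2·-24 + -3·20 = -108
  a_9 = 0·-108 + 2·31 + -3·-24 = 134
  a_10 = 0·134 + 2·-108 + -3·31 = -309
  a_11 = 0·-309 + 2·134 + -3·-108 = 592
  a_12 = 0·592 + 2·-309 + -3·134 = -1020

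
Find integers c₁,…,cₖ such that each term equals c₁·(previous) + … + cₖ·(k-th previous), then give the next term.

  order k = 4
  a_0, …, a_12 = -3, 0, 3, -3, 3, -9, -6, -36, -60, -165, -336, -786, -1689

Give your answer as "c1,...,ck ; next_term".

2,2,-3,-1 ; -3777

  a_4 = 2·-3 + 2·3 + -3·0 + -1·-3 = 3
  a_5 = 2·3 + 2·-3 + -3·3 + -1·0 = -9
  a_6 = 2·-9 + 2·3 + -3·-3 + -1·3 = -6
  a_7 = 2·-6 + 2·-9 + -3·3 + -1·-3 = -36
  a_8 = 2·-36 + 2·-6 + -3·-9 + -1·3 = -60
  a_9 = 2·-60 + 2·-36 + -3·-6 + -1·-9 = -165
  a_10 = 2·-165 + 2·-60 + -3·-36 + -1·-6 = -336
  a_11 = 2·-336 + 2·-165 + -3·-60 + -1·-36 = -786
  a_12 = 2·-786 + 2·-336 + -3·-165 + -1·-60 = -1689
  a_13 = 2·-1689 + 2·-786 + -3·-336 + -1·-165 = -3777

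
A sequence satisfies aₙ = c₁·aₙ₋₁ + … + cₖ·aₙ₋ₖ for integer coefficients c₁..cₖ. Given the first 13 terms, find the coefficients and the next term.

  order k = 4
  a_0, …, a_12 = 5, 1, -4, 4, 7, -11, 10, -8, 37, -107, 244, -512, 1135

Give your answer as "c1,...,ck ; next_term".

  a_4 = -2·4 + 0·-4 + 0·1 + 3·5 = 7
  a_5 = -2·7 + 0·4 + 0·-4 + 3·1 = -11
  a_6 = -2·-11 + 0·7 + 0·4 + 3·-4 = 10
  a_7 = -2·10 + 0·-11 + 0·7 + 3·4 = -8
  a_8 = -2·-8 + 0·10 + 0·-11 + 3·7 = 37
  a_9 = -2·37 + 0·-8 + 0·10 + 3·-11 = -107
  a_10 = -2·-107 + 0·37 + 0·-8 + 3·10 = 244
  a_11 = -2·244 + 0·-107 + 0·37 + 3·-8 = -512
  a_12 = -2·-512 + 0·244 + 0·-107 + 3·37 = 1135
  a_13 = -2·1135 + 0·-512 + 0·244 + 3·-107 = -2591

-2,0,0,3 ; -2591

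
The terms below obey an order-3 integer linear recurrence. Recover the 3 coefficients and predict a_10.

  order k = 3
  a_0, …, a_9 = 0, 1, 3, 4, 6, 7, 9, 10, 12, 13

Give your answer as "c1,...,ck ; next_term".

1,1,-1 ; 15

  a_3 = 1·3 + 1·1 + -1·0 = 4
  a_4 = 1·4 + 1·3 + -1·1 = 6
  a_5 = 1·6 + 1·4 + -1·3 = 7
  a_6 = 1·7 + 1·6 + -1·4 = 9
  a_7 = 1·9 + 1·7 + -1·6 = 10
  a_8 = 1·10 + 1·9 + -1·7 = 12
  a_9 = 1·12 + 1·10 + -1·9 = 13
  a_10 = 1·13 + 1·12 + -1·10 = 15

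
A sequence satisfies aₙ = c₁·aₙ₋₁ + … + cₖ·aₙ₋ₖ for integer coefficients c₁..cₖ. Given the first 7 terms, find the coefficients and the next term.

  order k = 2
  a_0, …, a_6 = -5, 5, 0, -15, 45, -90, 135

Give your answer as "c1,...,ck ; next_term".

  a_2 = -3·5 + -3·-5 = 0
  a_3 = -3·0 + -3·5 = -15
  a_4 = -3·-15 + -3·0 = 45
  a_5 = -3·45 + -3·-15 = -90
  a_6 = -3·-90 + -3·45 = 135
  a_7 = -3·135 + -3·-90 = -135

-3,-3 ; -135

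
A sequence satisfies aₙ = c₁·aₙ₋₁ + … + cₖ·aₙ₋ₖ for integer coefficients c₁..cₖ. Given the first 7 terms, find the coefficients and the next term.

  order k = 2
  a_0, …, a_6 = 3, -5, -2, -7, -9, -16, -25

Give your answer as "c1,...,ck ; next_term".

1,1 ; -41

  a_2 = 1·-5 + 1·3 = -2
  a_3 = 1·-2 + 1·-5 = -7
  a_4 = 1·-7 + 1·-2 = -9
  a_5 = 1·-9 + 1·-7 = -16
  a_6 = 1·-16 + 1·-9 = -25
  a_7 = 1·-25 + 1·-16 = -41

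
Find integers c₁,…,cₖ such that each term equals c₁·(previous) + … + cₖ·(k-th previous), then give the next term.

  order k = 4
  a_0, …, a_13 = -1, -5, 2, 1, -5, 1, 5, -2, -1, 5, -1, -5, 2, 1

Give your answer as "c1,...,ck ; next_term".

1,-1,1,-1 ; -5

  a_4 = 1·1 + -1·2 + 1·-5 + -1·-1 = -5
  a_5 = 1·-5 + -1·1 + 1·2 + -1·-5 = 1
  a_6 = 1·1 + -1·-5 + 1·1 + -1·2 = 5
  a_7 = 1·5 + -1·1 + 1·-5 + -1·1 = -2
  a_8 = 1·-2 + -1·5 + 1·1 + -1·-5 = -1
  a_9 = 1·-1 + -1·-2 + 1·5 + -1·1 = 5
  a_10 = 1·5 + -1·-1 + 1·-2 + -1·5 = -1
  a_11 = 1·-1 + -1·5 + 1·-1 + -1·-2 = -5
  a_12 = 1·-5 + -1·-1 + 1·5 + -1·-1 = 2
  a_13 = 1·2 + -1·-5 + 1·-1 + -1·5 = 1
  a_14 = 1·1 + -1·2 + 1·-5 + -1·-1 = -5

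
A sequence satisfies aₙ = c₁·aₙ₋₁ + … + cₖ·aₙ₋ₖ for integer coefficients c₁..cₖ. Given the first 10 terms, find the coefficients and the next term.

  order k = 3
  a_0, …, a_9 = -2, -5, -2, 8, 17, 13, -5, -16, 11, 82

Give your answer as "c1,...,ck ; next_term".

3,-4,3 ; 154

  a_3 = 3·-2 + -4·-5 + 3·-2 = 8
  a_4 = 3·8 + -4·-2 + 3·-5 = 17
  a_5 = 3·17 + -4·8 + 3·-2 = 13
  a_6 = 3·13 + -4·17 + 3·8 = -5
  a_7 = 3·-5 + -4·13 + 3·17 = -16
  a_8 = 3·-16 + -4·-5 + 3·13 = 11
  a_9 = 3·11 + -4·-16 + 3·-5 = 82
  a_10 = 3·82 + -4·11 + 3·-16 = 154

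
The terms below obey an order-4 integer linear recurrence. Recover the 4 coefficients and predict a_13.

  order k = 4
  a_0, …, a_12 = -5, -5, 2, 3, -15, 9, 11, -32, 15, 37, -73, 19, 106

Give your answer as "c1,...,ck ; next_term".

  a_4 = -1·3 + -1·2 + 1·-5 + 1·-5 = -15
  a_5 = -1·-15 + -1·3 + 1·2 + 1·-5 = 9
  a_6 = -1·9 + -1·-15 + 1·3 + 1·2 = 11
  a_7 = -1·11 + -1·9 + 1·-15 + 1·3 = -32
  a_8 = -1·-32 + -1·11 + 1·9 + 1·-15 = 15
  a_9 = -1·15 + -1·-32 + 1·11 + 1·9 = 37
  a_10 = -1·37 + -1·15 + 1·-32 + 1·11 = -73
  a_11 = -1·-73 + -1·37 + 1·15 + 1·-32 = 19
  a_12 = -1·19 + -1·-73 + 1·37 + 1·15 = 106
  a_13 = -1·106 + -1·19 + 1·-73 + 1·37 = -161

-1,-1,1,1 ; -161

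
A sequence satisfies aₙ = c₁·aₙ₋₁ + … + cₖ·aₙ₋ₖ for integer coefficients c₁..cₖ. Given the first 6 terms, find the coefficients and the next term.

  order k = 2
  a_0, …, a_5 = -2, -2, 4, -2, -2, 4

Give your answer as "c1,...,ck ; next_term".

-1,-1 ; -2

  a_2 = -1·-2 + -1·-2 = 4
  a_3 = -1·4 + -1·-2 = -2
  a_4 = -1·-2 + -1·4 = -2
  a_5 = -1·-2 + -1·-2 = 4
  a_6 = -1·4 + -1·-2 = -2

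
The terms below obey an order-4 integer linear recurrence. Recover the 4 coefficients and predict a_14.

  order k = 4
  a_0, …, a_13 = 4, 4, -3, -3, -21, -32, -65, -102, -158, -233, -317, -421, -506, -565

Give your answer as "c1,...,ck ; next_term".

  a_4 = 1·-3 + 2·-3 + -1·4 + -2·4 = -21
  a_5 = 1·-21 + 2·-3 + -1·-3 + -2·4 = -32
  a_6 = 1·-32 + 2·-21 + -1·-3 + -2·-3 = -65
  a_7 = 1·-65 + 2·-32 + -1·-21 + -2·-3 = -102
  a_8 = 1·-102 + 2·-65 + -1·-32 + -2·-21 = -158
  a_9 = 1·-158 + 2·-102 + -1·-65 + -2·-32 = -233
  a_10 = 1·-233 + 2·-158 + -1·-102 + -2·-65 = -317
  a_11 = 1·-317 + 2·-233 + -1·-158 + -2·-102 = -421
  a_12 = 1·-421 + 2·-317 + -1·-233 + -2·-158 = -506
  a_13 = 1·-506 + 2·-421 + -1·-317 + -2·-233 = -565
  a_14 = 1·-565 + 2·-506 + -1·-421 + -2·-317 = -522

1,2,-1,-2 ; -522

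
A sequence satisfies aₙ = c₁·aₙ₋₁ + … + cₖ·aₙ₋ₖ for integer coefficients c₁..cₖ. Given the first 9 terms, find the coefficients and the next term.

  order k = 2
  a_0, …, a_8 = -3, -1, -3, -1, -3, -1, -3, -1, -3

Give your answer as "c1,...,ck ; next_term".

  a_2 = 0·-1 + 1·-3 = -3
  a_3 = 0·-3 + 1·-1 = -1
  a_4 = 0·-1 + 1·-3 = -3
  a_5 = 0·-3 + 1·-1 = -1
  a_6 = 0·-1 + 1·-3 = -3
  a_7 = 0·-3 + 1·-1 = -1
  a_8 = 0·-1 + 1·-3 = -3
  a_9 = 0·-3 + 1·-1 = -1

0,1 ; -1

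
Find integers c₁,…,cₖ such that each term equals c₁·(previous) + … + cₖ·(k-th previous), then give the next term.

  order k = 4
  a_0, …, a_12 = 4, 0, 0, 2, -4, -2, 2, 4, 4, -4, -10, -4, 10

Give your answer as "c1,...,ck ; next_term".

  a_4 = 0·2 + -1·0 + -1·0 + -1·4 = -4
  a_5 = 0·-4 + -1·2 + -1·0 + -1·0 = -2
  a_6 = 0·-2 + -1·-4 + -1·2 + -1·0 = 2
  a_7 = 0·2 + -1·-2 + -1·-4 + -1·2 = 4
  a_8 = 0·4 + -1·2 + -1·-2 + -1·-4 = 4
  a_9 = 0·4 + -1·4 + -1·2 + -1·-2 = -4
  a_10 = 0·-4 + -1·4 + -1·4 + -1·2 = -10
  a_11 = 0·-10 + -1·-4 + -1·4 + -1·4 = -4
  a_12 = 0·-4 + -1·-10 + -1·-4 + -1·4 = 10
  a_13 = 0·10 + -1·-4 + -1·-10 + -1·-4 = 18

0,-1,-1,-1 ; 18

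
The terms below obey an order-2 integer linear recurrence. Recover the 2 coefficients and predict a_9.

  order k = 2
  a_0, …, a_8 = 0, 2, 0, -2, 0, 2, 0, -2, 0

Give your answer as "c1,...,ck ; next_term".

0,-1 ; 2

  a_2 = 0·2 + -1·0 = 0
  a_3 = 0·0 + -1·2 = -2
  a_4 = 0·-2 + -1·0 = 0
  a_5 = 0·0 + -1·-2 = 2
  a_6 = 0·2 + -1·0 = 0
  a_7 = 0·0 + -1·2 = -2
  a_8 = 0·-2 + -1·0 = 0
  a_9 = 0·0 + -1·-2 = 2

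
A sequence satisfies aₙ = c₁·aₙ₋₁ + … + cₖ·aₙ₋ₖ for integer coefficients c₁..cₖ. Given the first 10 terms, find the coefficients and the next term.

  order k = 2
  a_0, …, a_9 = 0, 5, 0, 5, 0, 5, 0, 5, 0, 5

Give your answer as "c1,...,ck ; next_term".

  a_2 = 0·5 + 1·0 = 0
  a_3 = 0·0 + 1·5 = 5
  a_4 = 0·5 + 1·0 = 0
  a_5 = 0·0 + 1·5 = 5
  a_6 = 0·5 + 1·0 = 0
  a_7 = 0·0 + 1·5 = 5
  a_8 = 0·5 + 1·0 = 0
  a_9 = 0·0 + 1·5 = 5
  a_10 = 0·5 + 1·0 = 0

0,1 ; 0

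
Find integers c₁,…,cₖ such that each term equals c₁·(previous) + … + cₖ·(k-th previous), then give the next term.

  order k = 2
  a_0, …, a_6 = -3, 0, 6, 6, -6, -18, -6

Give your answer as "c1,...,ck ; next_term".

  a_2 = 1·0 + -2·-3 = 6
  a_3 = 1·6 + -2·0 = 6
  a_4 = 1·6 + -2·6 = -6
  a_5 = 1·-6 + -2·6 = -18
  a_6 = 1·-18 + -2·-6 = -6
  a_7 = 1·-6 + -2·-18 = 30

1,-2 ; 30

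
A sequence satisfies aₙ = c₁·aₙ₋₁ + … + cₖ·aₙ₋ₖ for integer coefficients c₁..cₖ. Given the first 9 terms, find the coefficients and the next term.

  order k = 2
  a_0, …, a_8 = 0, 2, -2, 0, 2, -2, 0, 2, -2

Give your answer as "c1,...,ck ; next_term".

  a_2 = -1·2 + -1·0 = -2
  a_3 = -1·-2 + -1·2 = 0
  a_4 = -1·0 + -1·-2 = 2
  a_5 = -1·2 + -1·0 = -2
  a_6 = -1·-2 + -1·2 = 0
  a_7 = -1·0 + -1·-2 = 2
  a_8 = -1·2 + -1·0 = -2
  a_9 = -1·-2 + -1·2 = 0

-1,-1 ; 0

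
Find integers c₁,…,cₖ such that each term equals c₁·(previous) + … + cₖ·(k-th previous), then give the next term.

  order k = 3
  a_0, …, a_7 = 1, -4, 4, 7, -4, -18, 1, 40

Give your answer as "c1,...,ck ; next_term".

  a_3 = 0·4 + -2·-4 + -1·1 = 7
  a_4 = 0·7 + -2·4 + -1·-4 = -4
  a_5 = 0·-4 + -2·7 + -1·4 = -18
  a_6 = 0·-18 + -2·-4 + -1·7 = 1
  a_7 = 0·1 + -2·-18 + -1·-4 = 40
  a_8 = 0·40 + -2·1 + -1·-18 = 16

0,-2,-1 ; 16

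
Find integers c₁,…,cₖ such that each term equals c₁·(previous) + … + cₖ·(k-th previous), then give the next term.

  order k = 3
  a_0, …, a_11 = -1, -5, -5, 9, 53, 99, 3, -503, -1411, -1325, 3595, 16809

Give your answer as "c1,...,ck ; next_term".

2,-3,-4 ; 28133

  a_3 = 2·-5 + -3·-5 + -4·-1 = 9
  a_4 = 2·9 + -3·-5 + -4·-5 = 53
  a_5 = 2·53 + -3·9 + -4·-5 = 99
  a_6 = 2·99 + -3·53 + -4·9 = 3
  a_7 = 2·3 + -3·99 + -4·53 = -503
  a_8 = 2·-503 + -3·3 + -4·99 = -1411
  a_9 = 2·-1411 + -3·-503 + -4·3 = -1325
  a_10 = 2·-1325 + -3·-1411 + -4·-503 = 3595
  a_11 = 2·3595 + -3·-1325 + -4·-1411 = 16809
  a_12 = 2·16809 + -3·3595 + -4·-1325 = 28133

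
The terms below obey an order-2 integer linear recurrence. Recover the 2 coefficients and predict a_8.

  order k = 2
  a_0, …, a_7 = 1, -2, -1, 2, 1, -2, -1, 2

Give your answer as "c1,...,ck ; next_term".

0,-1 ; 1

  a_2 = 0·-2 + -1·1 = -1
  a_3 = 0·-1 + -1·-2 = 2
  a_4 = 0·2 + -1·-1 = 1
  a_5 = 0·1 + -1·2 = -2
  a_6 = 0·-2 + -1·1 = -1
  a_7 = 0·-1 + -1·-2 = 2
  a_8 = 0·2 + -1·-1 = 1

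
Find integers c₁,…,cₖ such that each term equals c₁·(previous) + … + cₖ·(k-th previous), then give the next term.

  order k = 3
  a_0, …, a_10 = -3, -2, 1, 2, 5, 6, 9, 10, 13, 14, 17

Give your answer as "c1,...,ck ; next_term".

  a_3 = 1·1 + 1·-2 + -1·-3 = 2
  a_4 = 1·2 + 1·1 + -1·-2 = 5
  a_5 = 1·5 + 1·2 + -1·1 = 6
  a_6 = 1·6 + 1·5 + -1·2 = 9
  a_7 = 1·9 + 1·6 + -1·5 = 10
  a_8 = 1·10 + 1·9 + -1·6 = 13
  a_9 = 1·13 + 1·10 + -1·9 = 14
  a_10 = 1·14 + 1·13 + -1·10 = 17
  a_11 = 1·17 + 1·14 + -1·13 = 18

1,1,-1 ; 18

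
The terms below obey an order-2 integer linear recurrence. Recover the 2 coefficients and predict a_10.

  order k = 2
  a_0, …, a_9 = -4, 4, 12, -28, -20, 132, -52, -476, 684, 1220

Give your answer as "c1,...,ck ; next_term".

-1,-4 ; -3956

  a_2 = -1·4 + -4·-4 = 12
  a_3 = -1·12 + -4·4 = -28
  a_4 = -1·-28 + -4·12 = -20
  a_5 = -1·-20 + -4·-28 = 132
  a_6 = -1·132 + -4·-20 = -52
  a_7 = -1·-52 + -4·132 = -476
  a_8 = -1·-476 + -4·-52 = 684
  a_9 = -1·684 + -4·-476 = 1220
  a_10 = -1·1220 + -4·684 = -3956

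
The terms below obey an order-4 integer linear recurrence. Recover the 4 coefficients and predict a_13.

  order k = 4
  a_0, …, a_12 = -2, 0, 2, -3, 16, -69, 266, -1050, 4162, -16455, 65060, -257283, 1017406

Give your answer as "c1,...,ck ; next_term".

-4,-1,-4,-3 ; -4023216

  a_4 = -4·-3 + -1·2 + -4·0 + -3·-2 = 16
  a_5 = -4·16 + -1·-3 + -4·2 + -3·0 = -69
  a_6 = -4·-69 + -1·16 + -4·-3 + -3·2 = 266
  a_7 = -4·266 + -1·-69 + -4·16 + -3·-3 = -1050
  a_8 = -4·-1050 + -1·266 + -4·-69 + -3·16 = 4162
  a_9 = -4·4162 + -1·-1050 + -4·266 + -3·-69 = -16455
  a_10 = -4·-16455 + -1·4162 + -4·-1050 + -3·266 = 65060
  a_11 = -4·65060 + -1·-16455 + -4·4162 + -3·-1050 = -257283
  a_12 = -4·-257283 + -1·65060 + -4·-16455 + -3·4162 = 1017406
  a_13 = -4·1017406 + -1·-257283 + -4·65060 + -3·-16455 = -4023216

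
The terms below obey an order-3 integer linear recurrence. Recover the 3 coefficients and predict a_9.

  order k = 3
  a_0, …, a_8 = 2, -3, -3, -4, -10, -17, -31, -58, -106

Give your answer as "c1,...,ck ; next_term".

  a_3 = 1·-3 + 1·-3 + 1·2 = -4
  a_4 = 1·-4 + 1·-3 + 1·-3 = -10
  a_5 = 1·-10 + 1·-4 + 1·-3 = -17
  a_6 = 1·-17 + 1·-10 + 1·-4 = -31
  a_7 = 1·-31 + 1·-17 + 1·-10 = -58
  a_8 = 1·-58 + 1·-31 + 1·-17 = -106
  a_9 = 1·-106 + 1·-58 + 1·-31 = -195

1,1,1 ; -195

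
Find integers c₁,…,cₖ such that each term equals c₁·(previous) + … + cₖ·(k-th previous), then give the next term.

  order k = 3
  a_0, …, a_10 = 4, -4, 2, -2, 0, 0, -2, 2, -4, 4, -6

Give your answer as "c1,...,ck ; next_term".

  a_3 = -1·2 + 1·-4 + 1·4 = -2
  a_4 = -1·-2 + 1·2 + 1·-4 = 0
  a_5 = -1·0 + 1·-2 + 1·2 = 0
  a_6 = -1·0 + 1·0 + 1·-2 = -2
  a_7 = -1·-2 + 1·0 + 1·0 = 2
  a_8 = -1·2 + 1·-2 + 1·0 = -4
  a_9 = -1·-4 + 1·2 + 1·-2 = 4
  a_10 = -1·4 + 1·-4 + 1·2 = -6
  a_11 = -1·-6 + 1·4 + 1·-4 = 6

-1,1,1 ; 6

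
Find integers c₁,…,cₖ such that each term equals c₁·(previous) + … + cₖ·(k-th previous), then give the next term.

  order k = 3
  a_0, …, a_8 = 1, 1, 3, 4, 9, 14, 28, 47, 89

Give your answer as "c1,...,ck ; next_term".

1,2,-1 ; 155

  a_3 = 1·3 + 2·1 + -1·1 = 4
  a_4 = 1·4 + 2·3 + -1·1 = 9
  a_5 = 1·9 + 2·4 + -1·3 = 14
  a_6 = 1·14 + 2·9 + -1·4 = 28
  a_7 = 1·28 + 2·14 + -1·9 = 47
  a_8 = 1·47 + 2·28 + -1·14 = 89
  a_9 = 1·89 + 2·47 + -1·28 = 155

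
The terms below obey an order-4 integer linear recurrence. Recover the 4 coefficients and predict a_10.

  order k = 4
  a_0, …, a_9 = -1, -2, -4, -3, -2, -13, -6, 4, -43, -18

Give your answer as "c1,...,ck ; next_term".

  a_4 = -1·-3 + -1·-4 + 3·-2 + 3·-1 = -2
  a_5 = -1·-2 + -1·-3 + 3·-4 + 3·-2 = -13
  a_6 = -1·-13 + -1·-2 + 3·-3 + 3·-4 = -6
  a_7 = -1·-6 + -1·-13 + 3·-2 + 3·-3 = 4
  a_8 = -1·4 + -1·-6 + 3·-13 + 3·-2 = -43
  a_9 = -1·-43 + -1·4 + 3·-6 + 3·-13 = -18
  a_10 = -1·-18 + -1·-43 + 3·4 + 3·-6 = 55

-1,-1,3,3 ; 55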